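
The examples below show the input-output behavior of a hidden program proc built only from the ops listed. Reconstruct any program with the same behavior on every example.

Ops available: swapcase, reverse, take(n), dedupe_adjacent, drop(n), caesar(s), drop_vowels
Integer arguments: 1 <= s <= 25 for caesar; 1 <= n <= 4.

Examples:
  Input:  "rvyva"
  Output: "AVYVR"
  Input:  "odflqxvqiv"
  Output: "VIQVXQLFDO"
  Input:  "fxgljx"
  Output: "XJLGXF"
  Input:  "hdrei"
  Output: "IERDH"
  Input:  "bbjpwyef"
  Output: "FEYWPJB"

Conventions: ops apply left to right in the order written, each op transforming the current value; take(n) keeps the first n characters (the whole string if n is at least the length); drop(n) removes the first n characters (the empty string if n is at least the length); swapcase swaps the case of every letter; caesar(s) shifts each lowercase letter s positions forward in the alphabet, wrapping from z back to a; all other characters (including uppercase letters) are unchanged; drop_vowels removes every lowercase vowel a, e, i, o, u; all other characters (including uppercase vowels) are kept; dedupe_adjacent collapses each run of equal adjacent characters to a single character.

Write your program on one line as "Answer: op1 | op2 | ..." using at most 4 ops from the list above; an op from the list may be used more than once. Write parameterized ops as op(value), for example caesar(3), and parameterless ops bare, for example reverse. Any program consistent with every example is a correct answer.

dedupe_adjacent | swapcase | reverse

Check, running the answer program on each example:
  "rvyva" -> "rvyva" -> "RVYVA" -> "AVYVR"
  "odflqxvqiv" -> "odflqxvqiv" -> "ODFLQXVQIV" -> "VIQVXQLFDO"
  "fxgljx" -> "fxgljx" -> "FXGLJX" -> "XJLGXF"
  "hdrei" -> "hdrei" -> "HDREI" -> "IERDH"
  "bbjpwyef" -> "bjpwyef" -> "BJPWYEF" -> "FEYWPJB"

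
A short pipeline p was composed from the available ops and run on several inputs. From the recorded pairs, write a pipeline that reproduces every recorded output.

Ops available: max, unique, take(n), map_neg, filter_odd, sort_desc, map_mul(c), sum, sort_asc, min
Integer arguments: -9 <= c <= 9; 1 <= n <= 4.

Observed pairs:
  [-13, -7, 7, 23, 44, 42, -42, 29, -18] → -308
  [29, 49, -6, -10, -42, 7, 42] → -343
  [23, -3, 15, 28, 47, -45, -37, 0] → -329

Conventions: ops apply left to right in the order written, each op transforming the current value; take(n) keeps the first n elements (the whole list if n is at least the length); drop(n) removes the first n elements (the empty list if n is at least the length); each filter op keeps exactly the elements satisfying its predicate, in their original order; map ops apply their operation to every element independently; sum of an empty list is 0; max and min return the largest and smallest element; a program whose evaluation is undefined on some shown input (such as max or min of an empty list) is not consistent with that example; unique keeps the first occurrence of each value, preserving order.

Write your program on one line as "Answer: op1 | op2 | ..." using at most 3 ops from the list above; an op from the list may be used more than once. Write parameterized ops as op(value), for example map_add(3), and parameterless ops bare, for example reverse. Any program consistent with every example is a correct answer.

map_mul(7) | map_neg | min

Check, running the answer program on each example:
  [-13, -7, 7, 23, 44, 42, -42, 29, -18] -> [-91, -49, 49, 161, 308, 294, -294, 203, -126] -> [91, 49, -49, -161, -308, -294, 294, -203, 126] -> -308
  [29, 49, -6, -10, -42, 7, 42] -> [203, 343, -42, -70, -294, 49, 294] -> [-203, -343, 42, 70, 294, -49, -294] -> -343
  [23, -3, 15, 28, 47, -45, -37, 0] -> [161, -21, 105, 196, 329, -315, -259, 0] -> [-161, 21, -105, -196, -329, 315, 259, 0] -> -329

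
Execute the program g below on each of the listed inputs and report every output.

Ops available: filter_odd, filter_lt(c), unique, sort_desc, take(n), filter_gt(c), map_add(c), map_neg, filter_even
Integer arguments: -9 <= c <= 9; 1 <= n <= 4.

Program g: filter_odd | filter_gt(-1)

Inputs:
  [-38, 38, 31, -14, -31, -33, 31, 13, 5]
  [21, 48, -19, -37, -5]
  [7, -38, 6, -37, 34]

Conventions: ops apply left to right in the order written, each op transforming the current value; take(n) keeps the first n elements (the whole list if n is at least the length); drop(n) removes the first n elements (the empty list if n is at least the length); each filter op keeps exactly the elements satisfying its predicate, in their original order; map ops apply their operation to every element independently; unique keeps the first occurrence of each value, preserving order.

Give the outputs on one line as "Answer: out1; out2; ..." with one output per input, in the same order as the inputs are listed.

[31, 31, 13, 5]; [21]; [7]

Execution, op by op:
  [-38, 38, 31, -14, -31, -33, 31, 13, 5] -> [31, -31, -33, 31, 13, 5] -> [31, 31, 13, 5]
  [21, 48, -19, -37, -5] -> [21, -19, -37, -5] -> [21]
  [7, -38, 6, -37, 34] -> [7, -37] -> [7]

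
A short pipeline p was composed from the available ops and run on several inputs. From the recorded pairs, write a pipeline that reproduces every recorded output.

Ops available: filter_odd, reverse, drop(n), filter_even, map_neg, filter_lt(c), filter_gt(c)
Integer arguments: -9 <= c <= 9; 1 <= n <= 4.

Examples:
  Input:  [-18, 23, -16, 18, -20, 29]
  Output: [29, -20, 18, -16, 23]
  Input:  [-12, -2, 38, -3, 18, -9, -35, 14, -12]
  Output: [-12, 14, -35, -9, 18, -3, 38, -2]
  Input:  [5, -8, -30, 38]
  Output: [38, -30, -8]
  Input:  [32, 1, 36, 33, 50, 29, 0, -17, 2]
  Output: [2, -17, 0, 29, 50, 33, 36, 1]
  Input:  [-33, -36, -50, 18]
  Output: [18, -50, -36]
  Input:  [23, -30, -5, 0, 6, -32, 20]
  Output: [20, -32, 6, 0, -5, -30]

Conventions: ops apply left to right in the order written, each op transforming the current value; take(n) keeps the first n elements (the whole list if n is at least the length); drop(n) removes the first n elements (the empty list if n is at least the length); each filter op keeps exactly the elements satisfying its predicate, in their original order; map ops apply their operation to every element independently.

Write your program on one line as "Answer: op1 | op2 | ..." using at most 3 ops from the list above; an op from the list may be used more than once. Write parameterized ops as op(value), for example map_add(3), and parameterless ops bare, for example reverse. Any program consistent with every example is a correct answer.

drop(1) | reverse

Check, running the answer program on each example:
  [-18, 23, -16, 18, -20, 29] -> [23, -16, 18, -20, 29] -> [29, -20, 18, -16, 23]
  [-12, -2, 38, -3, 18, -9, -35, 14, -12] -> [-2, 38, -3, 18, -9, -35, 14, -12] -> [-12, 14, -35, -9, 18, -3, 38, -2]
  [5, -8, -30, 38] -> [-8, -30, 38] -> [38, -30, -8]
  [32, 1, 36, 33, 50, 29, 0, -17, 2] -> [1, 36, 33, 50, 29, 0, -17, 2] -> [2, -17, 0, 29, 50, 33, 36, 1]
  [-33, -36, -50, 18] -> [-36, -50, 18] -> [18, -50, -36]
  [23, -30, -5, 0, 6, -32, 20] -> [-30, -5, 0, 6, -32, 20] -> [20, -32, 6, 0, -5, -30]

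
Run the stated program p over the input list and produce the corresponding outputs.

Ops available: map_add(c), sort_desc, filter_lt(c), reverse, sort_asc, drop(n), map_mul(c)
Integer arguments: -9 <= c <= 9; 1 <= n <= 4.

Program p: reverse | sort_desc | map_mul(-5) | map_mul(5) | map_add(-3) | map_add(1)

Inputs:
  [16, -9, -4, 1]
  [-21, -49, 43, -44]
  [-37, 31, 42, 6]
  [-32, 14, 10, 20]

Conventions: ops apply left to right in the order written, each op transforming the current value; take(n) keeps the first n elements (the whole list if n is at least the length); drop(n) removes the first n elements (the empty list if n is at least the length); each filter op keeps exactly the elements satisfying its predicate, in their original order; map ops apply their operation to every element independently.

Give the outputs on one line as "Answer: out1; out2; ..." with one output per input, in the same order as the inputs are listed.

Execution, op by op:
  [16, -9, -4, 1] -> [1, -4, -9, 16] -> [16, 1, -4, -9] -> [-80, -5, 20, 45] -> [-400, -25, 100, 225] -> [-403, -28, 97, 222] -> [-402, -27, 98, 223]
  [-21, -49, 43, -44] -> [-44, 43, -49, -21] -> [43, -21, -44, -49] -> [-215, 105, 220, 245] -> [-1075, 525, 1100, 1225] -> [-1078, 522, 1097, 1222] -> [-1077, 523, 1098, 1223]
  [-37, 31, 42, 6] -> [6, 42, 31, -37] -> [42, 31, 6, -37] -> [-210, -155, -30, 185] -> [-1050, -775, -150, 925] -> [-1053, -778, -153, 922] -> [-1052, -777, -152, 923]
  [-32, 14, 10, 20] -> [20, 10, 14, -32] -> [20, 14, 10, -32] -> [-100, -70, -50, 160] -> [-500, -350, -250, 800] -> [-503, -353, -253, 797] -> [-502, -352, -252, 798]

[-402, -27, 98, 223]; [-1077, 523, 1098, 1223]; [-1052, -777, -152, 923]; [-502, -352, -252, 798]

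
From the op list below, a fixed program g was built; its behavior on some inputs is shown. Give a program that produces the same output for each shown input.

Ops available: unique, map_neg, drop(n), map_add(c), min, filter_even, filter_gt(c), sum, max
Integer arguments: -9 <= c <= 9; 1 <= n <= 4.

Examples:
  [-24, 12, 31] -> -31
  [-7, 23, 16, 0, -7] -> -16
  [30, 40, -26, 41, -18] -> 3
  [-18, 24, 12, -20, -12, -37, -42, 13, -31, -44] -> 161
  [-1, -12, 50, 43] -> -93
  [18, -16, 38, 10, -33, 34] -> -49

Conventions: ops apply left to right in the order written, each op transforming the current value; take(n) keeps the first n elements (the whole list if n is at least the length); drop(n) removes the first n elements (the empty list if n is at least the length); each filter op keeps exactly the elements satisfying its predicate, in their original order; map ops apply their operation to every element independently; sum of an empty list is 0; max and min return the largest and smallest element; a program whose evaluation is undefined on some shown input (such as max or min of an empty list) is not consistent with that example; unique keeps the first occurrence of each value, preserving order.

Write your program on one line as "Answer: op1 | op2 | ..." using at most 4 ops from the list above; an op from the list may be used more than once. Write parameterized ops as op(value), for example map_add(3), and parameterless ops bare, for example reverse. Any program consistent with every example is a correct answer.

unique | map_neg | drop(2) | sum

Check, running the answer program on each example:
  [-24, 12, 31] -> [-24, 12, 31] -> [24, -12, -31] -> [-31] -> -31
  [-7, 23, 16, 0, -7] -> [-7, 23, 16, 0] -> [7, -23, -16, 0] -> [-16, 0] -> -16
  [30, 40, -26, 41, -18] -> [30, 40, -26, 41, -18] -> [-30, -40, 26, -41, 18] -> [26, -41, 18] -> 3
  [-18, 24, 12, -20, -12, -37, -42, 13, -31, -44] -> [-18, 24, 12, -20, -12, -37, -42, 13, -31, -44] -> [18, -24, -12, 20, 12, 37, 42, -13, 31, 44] -> [-12, 20, 12, 37, 42, -13, 31, 44] -> 161
  [-1, -12, 50, 43] -> [-1, -12, 50, 43] -> [1, 12, -50, -43] -> [-50, -43] -> -93
  [18, -16, 38, 10, -33, 34] -> [18, -16, 38, 10, -33, 34] -> [-18, 16, -38, -10, 33, -34] -> [-38, -10, 33, -34] -> -49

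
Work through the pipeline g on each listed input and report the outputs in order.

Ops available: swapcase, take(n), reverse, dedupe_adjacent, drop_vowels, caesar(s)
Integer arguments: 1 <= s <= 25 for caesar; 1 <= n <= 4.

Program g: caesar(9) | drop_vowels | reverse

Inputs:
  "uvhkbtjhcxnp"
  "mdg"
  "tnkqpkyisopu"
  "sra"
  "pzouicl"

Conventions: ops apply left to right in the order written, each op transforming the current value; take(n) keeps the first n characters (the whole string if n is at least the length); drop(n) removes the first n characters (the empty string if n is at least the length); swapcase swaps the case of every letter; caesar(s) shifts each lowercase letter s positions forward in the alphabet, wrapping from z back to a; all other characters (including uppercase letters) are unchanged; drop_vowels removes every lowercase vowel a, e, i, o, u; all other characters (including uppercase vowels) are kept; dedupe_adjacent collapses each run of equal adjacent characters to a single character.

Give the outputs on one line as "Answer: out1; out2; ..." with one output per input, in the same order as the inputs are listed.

Execution, op by op:
  "uvhkbtjhcxnp" -> "deqtkcsqlgwy" -> "dqtkcsqlgwy" -> "ywglqscktqd"
  "mdg" -> "vmp" -> "vmp" -> "pmv"
  "tnkqpkyisopu" -> "cwtzythrbxyd" -> "cwtzythrbxyd" -> "dyxbrhtyztwc"
  "sra" -> "baj" -> "bj" -> "jb"
  "pzouicl" -> "yixdrlu" -> "yxdrl" -> "lrdxy"

"ywglqscktqd"; "pmv"; "dyxbrhtyztwc"; "jb"; "lrdxy"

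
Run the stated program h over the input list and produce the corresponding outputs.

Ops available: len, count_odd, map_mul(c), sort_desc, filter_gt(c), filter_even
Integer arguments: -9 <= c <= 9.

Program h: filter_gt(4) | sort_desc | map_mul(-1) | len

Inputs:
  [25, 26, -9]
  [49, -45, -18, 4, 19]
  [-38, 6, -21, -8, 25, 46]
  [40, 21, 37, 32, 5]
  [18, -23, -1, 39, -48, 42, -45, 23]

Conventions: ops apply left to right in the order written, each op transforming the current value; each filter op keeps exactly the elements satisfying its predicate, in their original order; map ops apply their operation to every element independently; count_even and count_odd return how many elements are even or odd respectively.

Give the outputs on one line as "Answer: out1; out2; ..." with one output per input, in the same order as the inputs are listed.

2; 2; 3; 5; 4

Execution, op by op:
  [25, 26, -9] -> [25, 26] -> [26, 25] -> [-26, -25] -> 2
  [49, -45, -18, 4, 19] -> [49, 19] -> [49, 19] -> [-49, -19] -> 2
  [-38, 6, -21, -8, 25, 46] -> [6, 25, 46] -> [46, 25, 6] -> [-46, -25, -6] -> 3
  [40, 21, 37, 32, 5] -> [40, 21, 37, 32, 5] -> [40, 37, 32, 21, 5] -> [-40, -37, -32, -21, -5] -> 5
  [18, -23, -1, 39, -48, 42, -45, 23] -> [18, 39, 42, 23] -> [42, 39, 23, 18] -> [-42, -39, -23, -18] -> 4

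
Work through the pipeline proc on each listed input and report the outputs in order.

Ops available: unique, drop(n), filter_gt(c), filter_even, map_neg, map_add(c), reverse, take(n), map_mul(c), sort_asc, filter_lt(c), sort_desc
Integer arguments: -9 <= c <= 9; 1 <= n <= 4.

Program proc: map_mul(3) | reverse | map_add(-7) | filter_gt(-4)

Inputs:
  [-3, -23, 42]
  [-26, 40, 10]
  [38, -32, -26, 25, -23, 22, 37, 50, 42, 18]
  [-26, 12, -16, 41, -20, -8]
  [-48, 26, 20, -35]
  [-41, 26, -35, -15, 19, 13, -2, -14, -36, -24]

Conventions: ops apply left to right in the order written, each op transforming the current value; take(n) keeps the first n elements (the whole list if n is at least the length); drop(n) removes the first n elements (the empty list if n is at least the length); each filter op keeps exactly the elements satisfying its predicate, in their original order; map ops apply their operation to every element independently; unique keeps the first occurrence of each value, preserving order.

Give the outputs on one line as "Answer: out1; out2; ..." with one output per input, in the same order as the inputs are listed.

Execution, op by op:
  [-3, -23, 42] -> [-9, -69, 126] -> [126, -69, -9] -> [119, -76, -16] -> [119]
  [-26, 40, 10] -> [-78, 120, 30] -> [30, 120, -78] -> [23, 113, -85] -> [23, 113]
  [38, -32, -26, 25, -23, 22, 37, 50, 42, 18] -> [114, -96, -78, 75, -69, 66, 111, 150, 126, 54] -> [54, 126, 150, 111, 66, -69, 75, -78, -96, 114] -> [47, 119, 143, 104, 59, -76, 68, -85, -103, 107] -> [47, 119, 143, 104, 59, 68, 107]
  [-26, 12, -16, 41, -20, -8] -> [-78, 36, -48, 123, -60, -24] -> [-24, -60, 123, -48, 36, -78] -> [-31, -67, 116, -55, 29, -85] -> [116, 29]
  [-48, 26, 20, -35] -> [-144, 78, 60, -105] -> [-105, 60, 78, -144] -> [-112, 53, 71, -151] -> [53, 71]
  [-41, 26, -35, -15, 19, 13, -2, -14, -36, -24] -> [-123, 78, -105, -45, 57, 39, -6, -42, -108, -72] -> [-72, -108, -42, -6, 39, 57, -45, -105, 78, -123] -> [-79, -115, -49, -13, 32, 50, -52, -112, 71, -130] -> [32, 50, 71]

[119]; [23, 113]; [47, 119, 143, 104, 59, 68, 107]; [116, 29]; [53, 71]; [32, 50, 71]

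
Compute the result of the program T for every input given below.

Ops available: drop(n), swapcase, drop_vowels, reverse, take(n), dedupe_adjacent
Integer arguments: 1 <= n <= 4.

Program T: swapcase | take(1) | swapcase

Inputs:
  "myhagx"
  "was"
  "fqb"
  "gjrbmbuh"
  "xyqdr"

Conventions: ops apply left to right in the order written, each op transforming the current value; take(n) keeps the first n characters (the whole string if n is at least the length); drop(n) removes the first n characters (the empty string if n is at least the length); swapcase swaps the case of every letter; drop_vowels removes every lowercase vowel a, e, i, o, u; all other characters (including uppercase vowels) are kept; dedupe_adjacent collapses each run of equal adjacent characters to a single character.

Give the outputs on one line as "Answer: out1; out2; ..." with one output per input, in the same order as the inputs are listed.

Execution, op by op:
  "myhagx" -> "MYHAGX" -> "M" -> "m"
  "was" -> "WAS" -> "W" -> "w"
  "fqb" -> "FQB" -> "F" -> "f"
  "gjrbmbuh" -> "GJRBMBUH" -> "G" -> "g"
  "xyqdr" -> "XYQDR" -> "X" -> "x"

"m"; "w"; "f"; "g"; "x"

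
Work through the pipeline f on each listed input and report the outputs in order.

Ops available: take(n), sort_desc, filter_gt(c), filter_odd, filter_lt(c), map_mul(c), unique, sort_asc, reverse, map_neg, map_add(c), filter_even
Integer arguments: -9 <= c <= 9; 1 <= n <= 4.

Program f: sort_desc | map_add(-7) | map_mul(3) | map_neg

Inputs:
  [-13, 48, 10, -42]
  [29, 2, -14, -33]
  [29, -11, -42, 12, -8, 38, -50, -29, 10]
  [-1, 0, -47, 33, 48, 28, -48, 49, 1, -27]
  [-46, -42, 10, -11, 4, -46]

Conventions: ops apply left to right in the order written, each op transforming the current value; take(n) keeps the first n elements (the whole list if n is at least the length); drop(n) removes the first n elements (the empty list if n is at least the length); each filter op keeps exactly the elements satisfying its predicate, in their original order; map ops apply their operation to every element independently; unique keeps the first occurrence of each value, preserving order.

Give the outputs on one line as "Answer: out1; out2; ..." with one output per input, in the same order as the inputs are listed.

Execution, op by op:
  [-13, 48, 10, -42] -> [48, 10, -13, -42] -> [41, 3, -20, -49] -> [123, 9, -60, -147] -> [-123, -9, 60, 147]
  [29, 2, -14, -33] -> [29, 2, -14, -33] -> [22, -5, -21, -40] -> [66, -15, -63, -120] -> [-66, 15, 63, 120]
  [29, -11, -42, 12, -8, 38, -50, -29, 10] -> [38, 29, 12, 10, -8, -11, -29, -42, -50] -> [31, 22, 5, 3, -15, -18, -36, -49, -57] -> [93, 66, 15, 9, -45, -54, -108, -147, -171] -> [-93, -66, -15, -9, 45, 54, 108, 147, 171]
  [-1, 0, -47, 33, 48, 28, -48, 49, 1, -27] -> [49, 48, 33, 28, 1, 0, -1, -27, -47, -48] -> [42, 41, 26, 21, -6, -7, -8, -34, -54, -55] -> [126, 123, 78, 63, -18, -21, -24, -102, -162, -165] -> [-126, -123, -78, -63, 18, 21, 24, 102, 162, 165]
  [-46, -42, 10, -11, 4, -46] -> [10, 4, -11, -42, -46, -46] -> [3, -3, -18, -49, -53, -53] -> [9, -9, -54, -147, -159, -159] -> [-9, 9, 54, 147, 159, 159]

[-123, -9, 60, 147]; [-66, 15, 63, 120]; [-93, -66, -15, -9, 45, 54, 108, 147, 171]; [-126, -123, -78, -63, 18, 21, 24, 102, 162, 165]; [-9, 9, 54, 147, 159, 159]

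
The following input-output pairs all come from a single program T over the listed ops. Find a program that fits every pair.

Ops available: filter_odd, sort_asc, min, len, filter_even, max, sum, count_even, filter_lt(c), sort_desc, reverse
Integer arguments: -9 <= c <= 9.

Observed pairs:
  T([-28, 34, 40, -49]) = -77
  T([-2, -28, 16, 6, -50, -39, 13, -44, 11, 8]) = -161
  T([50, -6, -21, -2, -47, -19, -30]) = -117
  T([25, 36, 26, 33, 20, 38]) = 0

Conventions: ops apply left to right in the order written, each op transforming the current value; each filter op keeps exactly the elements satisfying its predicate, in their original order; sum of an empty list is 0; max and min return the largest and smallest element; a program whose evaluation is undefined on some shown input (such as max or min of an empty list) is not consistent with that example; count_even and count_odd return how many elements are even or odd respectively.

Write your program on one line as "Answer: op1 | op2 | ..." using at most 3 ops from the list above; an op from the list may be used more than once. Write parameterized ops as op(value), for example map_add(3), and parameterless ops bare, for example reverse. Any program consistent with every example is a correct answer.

filter_lt(-7) | sum

Check, running the answer program on each example:
  [-28, 34, 40, -49] -> [-28, -49] -> -77
  [-2, -28, 16, 6, -50, -39, 13, -44, 11, 8] -> [-28, -50, -39, -44] -> -161
  [50, -6, -21, -2, -47, -19, -30] -> [-21, -47, -19, -30] -> -117
  [25, 36, 26, 33, 20, 38] -> [] -> 0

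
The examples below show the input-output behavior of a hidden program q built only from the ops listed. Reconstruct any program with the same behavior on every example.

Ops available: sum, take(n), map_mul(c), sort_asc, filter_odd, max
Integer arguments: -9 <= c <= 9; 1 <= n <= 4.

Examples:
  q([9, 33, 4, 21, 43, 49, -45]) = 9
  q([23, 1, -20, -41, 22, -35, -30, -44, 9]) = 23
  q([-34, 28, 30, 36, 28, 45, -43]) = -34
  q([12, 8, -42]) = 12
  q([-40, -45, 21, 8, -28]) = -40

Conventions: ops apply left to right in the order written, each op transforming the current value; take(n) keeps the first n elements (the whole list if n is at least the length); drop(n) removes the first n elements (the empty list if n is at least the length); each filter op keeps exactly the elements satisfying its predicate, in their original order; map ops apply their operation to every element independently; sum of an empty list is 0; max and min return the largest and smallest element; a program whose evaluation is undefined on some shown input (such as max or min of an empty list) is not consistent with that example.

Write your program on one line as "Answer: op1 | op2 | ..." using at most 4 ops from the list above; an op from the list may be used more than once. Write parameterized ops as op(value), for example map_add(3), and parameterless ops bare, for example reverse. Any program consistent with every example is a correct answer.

take(3) | take(1) | max

Check, running the answer program on each example:
  [9, 33, 4, 21, 43, 49, -45] -> [9, 33, 4] -> [9] -> 9
  [23, 1, -20, -41, 22, -35, -30, -44, 9] -> [23, 1, -20] -> [23] -> 23
  [-34, 28, 30, 36, 28, 45, -43] -> [-34, 28, 30] -> [-34] -> -34
  [12, 8, -42] -> [12, 8, -42] -> [12] -> 12
  [-40, -45, 21, 8, -28] -> [-40, -45, 21] -> [-40] -> -40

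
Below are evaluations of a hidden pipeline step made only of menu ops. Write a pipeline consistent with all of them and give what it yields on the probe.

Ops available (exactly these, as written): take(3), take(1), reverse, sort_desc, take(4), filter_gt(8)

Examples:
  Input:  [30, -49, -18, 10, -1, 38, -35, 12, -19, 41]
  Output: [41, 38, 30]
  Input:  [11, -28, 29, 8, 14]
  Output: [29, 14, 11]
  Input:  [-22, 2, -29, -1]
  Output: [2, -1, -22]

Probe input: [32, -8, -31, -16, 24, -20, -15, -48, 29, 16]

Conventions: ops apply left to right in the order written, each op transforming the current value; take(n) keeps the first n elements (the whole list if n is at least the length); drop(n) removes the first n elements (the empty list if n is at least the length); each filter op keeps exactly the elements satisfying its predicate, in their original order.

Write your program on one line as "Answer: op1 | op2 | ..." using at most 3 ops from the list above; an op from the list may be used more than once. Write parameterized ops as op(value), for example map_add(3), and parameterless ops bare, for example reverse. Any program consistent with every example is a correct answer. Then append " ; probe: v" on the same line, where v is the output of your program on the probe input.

sort_desc | take(3) ; probe: [32, 29, 24]

Check, running the answer program on each example:
  [30, -49, -18, 10, -1, 38, -35, 12, -19, 41] -> [41, 38, 30, 12, 10, -1, -18, -19, -35, -49] -> [41, 38, 30]
  [11, -28, 29, 8, 14] -> [29, 14, 11, 8, -28] -> [29, 14, 11]
  [-22, 2, -29, -1] -> [2, -1, -22, -29] -> [2, -1, -22]
  probe: [32, -8, -31, -16, 24, -20, -15, -48, 29, 16] -> [32, 29, 24, 16, -8, -15, -16, -20, -31, -48] -> [32, 29, 24]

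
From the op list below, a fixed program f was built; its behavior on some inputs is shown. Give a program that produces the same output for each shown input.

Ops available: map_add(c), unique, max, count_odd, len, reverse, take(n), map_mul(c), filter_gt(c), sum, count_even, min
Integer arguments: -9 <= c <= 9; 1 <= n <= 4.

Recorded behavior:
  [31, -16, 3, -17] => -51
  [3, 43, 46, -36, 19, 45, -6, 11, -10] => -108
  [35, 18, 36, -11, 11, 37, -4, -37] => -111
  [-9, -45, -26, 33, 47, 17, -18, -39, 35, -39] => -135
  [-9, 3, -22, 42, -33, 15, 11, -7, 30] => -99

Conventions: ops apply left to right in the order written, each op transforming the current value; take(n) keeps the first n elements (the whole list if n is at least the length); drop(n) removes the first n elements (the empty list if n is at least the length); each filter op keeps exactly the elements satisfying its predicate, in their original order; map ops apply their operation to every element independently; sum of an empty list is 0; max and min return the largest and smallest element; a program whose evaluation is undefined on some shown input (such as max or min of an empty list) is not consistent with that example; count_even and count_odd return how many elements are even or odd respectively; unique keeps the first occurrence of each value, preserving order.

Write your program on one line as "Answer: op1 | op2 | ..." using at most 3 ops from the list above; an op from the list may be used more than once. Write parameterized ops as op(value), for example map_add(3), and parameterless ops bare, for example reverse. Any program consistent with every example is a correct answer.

map_mul(3) | min

Check, running the answer program on each example:
  [31, -16, 3, -17] -> [93, -48, 9, -51] -> -51
  [3, 43, 46, -36, 19, 45, -6, 11, -10] -> [9, 129, 138, -108, 57, 135, -18, 33, -30] -> -108
  [35, 18, 36, -11, 11, 37, -4, -37] -> [105, 54, 108, -33, 33, 111, -12, -111] -> -111
  [-9, -45, -26, 33, 47, 17, -18, -39, 35, -39] -> [-27, -135, -78, 99, 141, 51, -54, -117, 105, -117] -> -135
  [-9, 3, -22, 42, -33, 15, 11, -7, 30] -> [-27, 9, -66, 126, -99, 45, 33, -21, 90] -> -99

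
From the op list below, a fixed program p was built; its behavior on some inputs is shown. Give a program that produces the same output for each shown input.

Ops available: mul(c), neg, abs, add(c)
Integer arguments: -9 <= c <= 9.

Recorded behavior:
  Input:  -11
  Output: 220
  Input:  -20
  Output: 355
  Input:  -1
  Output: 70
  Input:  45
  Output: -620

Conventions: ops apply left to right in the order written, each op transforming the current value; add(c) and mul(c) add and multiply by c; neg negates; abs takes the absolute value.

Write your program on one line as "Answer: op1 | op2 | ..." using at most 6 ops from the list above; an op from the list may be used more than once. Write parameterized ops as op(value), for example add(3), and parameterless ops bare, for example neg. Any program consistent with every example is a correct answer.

mul(-3) | neg | add(-8) | add(-6) | add(3) | mul(-5)

Check, running the answer program on each example:
  -11 -> 33 -> -33 -> -41 -> -47 -> -44 -> 220
  -20 -> 60 -> -60 -> -68 -> -74 -> -71 -> 355
  -1 -> 3 -> -3 -> -11 -> -17 -> -14 -> 70
  45 -> -135 -> 135 -> 127 -> 121 -> 124 -> -620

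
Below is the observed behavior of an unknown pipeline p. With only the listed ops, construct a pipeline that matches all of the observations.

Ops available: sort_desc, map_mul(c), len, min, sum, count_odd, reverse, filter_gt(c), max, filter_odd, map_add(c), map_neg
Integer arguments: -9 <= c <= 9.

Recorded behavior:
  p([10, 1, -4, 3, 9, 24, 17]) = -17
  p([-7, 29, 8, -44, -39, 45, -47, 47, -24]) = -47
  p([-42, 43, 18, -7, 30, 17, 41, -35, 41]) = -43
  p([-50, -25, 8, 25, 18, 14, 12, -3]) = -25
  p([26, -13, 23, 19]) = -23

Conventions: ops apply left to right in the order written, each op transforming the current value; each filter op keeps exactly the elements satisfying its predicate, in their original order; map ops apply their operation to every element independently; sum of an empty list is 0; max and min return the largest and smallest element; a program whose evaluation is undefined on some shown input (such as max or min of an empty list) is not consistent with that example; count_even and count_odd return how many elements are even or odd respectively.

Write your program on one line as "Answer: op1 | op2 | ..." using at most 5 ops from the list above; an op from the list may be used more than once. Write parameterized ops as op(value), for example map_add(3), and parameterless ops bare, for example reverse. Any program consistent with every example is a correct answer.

sort_desc | map_mul(-1) | filter_odd | reverse | min

Check, running the answer program on each example:
  [10, 1, -4, 3, 9, 24, 17] -> [24, 17, 10, 9, 3, 1, -4] -> [-24, -17, -10, -9, -3, -1, 4] -> [-17, -9, -3, -1] -> [-1, -3, -9, -17] -> -17
  [-7, 29, 8, -44, -39, 45, -47, 47, -24] -> [47, 45, 29, 8, -7, -24, -39, -44, -47] -> [-47, -45, -29, -8, 7, 24, 39, 44, 47] -> [-47, -45, -29, 7, 39, 47] -> [47, 39, 7, -29, -45, -47] -> -47
  [-42, 43, 18, -7, 30, 17, 41, -35, 41] -> [43, 41, 41, 30, 18, 17, -7, -35, -42] -> [-43, -41, -41, -30, -18, -17, 7, 35, 42] -> [-43, -41, -41, -17, 7, 35] -> [35, 7, -17, -41, -41, -43] -> -43
  [-50, -25, 8, 25, 18, 14, 12, -3] -> [25, 18, 14, 12, 8, -3, -25, -50] -> [-25, -18, -14, -12, -8, 3, 25, 50] -> [-25, 3, 25] -> [25, 3, -25] -> -25
  [26, -13, 23, 19] -> [26, 23, 19, -13] -> [-26, -23, -19, 13] -> [-23, -19, 13] -> [13, -19, -23] -> -23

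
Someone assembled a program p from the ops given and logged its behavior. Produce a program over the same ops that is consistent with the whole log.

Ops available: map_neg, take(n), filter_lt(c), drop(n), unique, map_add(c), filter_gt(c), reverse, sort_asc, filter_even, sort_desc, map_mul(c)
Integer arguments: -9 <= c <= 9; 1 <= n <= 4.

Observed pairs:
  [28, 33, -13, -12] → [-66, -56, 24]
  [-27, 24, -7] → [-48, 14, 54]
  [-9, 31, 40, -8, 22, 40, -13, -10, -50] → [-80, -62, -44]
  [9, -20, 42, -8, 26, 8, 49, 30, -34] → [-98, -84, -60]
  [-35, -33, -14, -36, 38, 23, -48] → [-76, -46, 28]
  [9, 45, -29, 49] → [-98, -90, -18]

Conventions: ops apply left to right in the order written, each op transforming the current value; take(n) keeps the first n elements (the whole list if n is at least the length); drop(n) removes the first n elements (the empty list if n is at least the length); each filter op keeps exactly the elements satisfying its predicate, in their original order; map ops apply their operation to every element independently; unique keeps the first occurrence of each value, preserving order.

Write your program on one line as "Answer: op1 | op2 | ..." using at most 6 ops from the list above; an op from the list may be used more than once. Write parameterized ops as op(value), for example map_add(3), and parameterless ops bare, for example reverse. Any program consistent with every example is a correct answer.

reverse | sort_desc | unique | map_mul(-2) | take(3)

Check, running the answer program on each example:
  [28, 33, -13, -12] -> [-12, -13, 33, 28] -> [33, 28, -12, -13] -> [33, 28, -12, -13] -> [-66, -56, 24, 26] -> [-66, -56, 24]
  [-27, 24, -7] -> [-7, 24, -27] -> [24, -7, -27] -> [24, -7, -27] -> [-48, 14, 54] -> [-48, 14, 54]
  [-9, 31, 40, -8, 22, 40, -13, -10, -50] -> [-50, -10, -13, 40, 22, -8, 40, 31, -9] -> [40, 40, 31, 22, -8, -9, -10, -13, -50] -> [40, 31, 22, -8, -9, -10, -13, -50] -> [-80, -62, -44, 16, 18, 20, 26, 100] -> [-80, -62, -44]
  [9, -20, 42, -8, 26, 8, 49, 30, -34] -> [-34, 30, 49, 8, 26, -8, 42, -20, 9] -> [49, 42, 30, 26, 9, 8, -8, -20, -34] -> [49, 42, 30, 26, 9, 8, -8, -20, -34] -> [-98, -84, -60, -52, -18, -16, 16, 40, 68] -> [-98, -84, -60]
  [-35, -33, -14, -36, 38, 23, -48] -> [-48, 23, 38, -36, -14, -33, -35] -> [38, 23, -14, -33, -35, -36, -48] -> [38, 23, -14, -33, -35, -36, -48] -> [-76, -46, 28, 66, 70, 72, 96] -> [-76, -46, 28]
  [9, 45, -29, 49] -> [49, -29, 45, 9] -> [49, 45, 9, -29] -> [49, 45, 9, -29] -> [-98, -90, -18, 58] -> [-98, -90, -18]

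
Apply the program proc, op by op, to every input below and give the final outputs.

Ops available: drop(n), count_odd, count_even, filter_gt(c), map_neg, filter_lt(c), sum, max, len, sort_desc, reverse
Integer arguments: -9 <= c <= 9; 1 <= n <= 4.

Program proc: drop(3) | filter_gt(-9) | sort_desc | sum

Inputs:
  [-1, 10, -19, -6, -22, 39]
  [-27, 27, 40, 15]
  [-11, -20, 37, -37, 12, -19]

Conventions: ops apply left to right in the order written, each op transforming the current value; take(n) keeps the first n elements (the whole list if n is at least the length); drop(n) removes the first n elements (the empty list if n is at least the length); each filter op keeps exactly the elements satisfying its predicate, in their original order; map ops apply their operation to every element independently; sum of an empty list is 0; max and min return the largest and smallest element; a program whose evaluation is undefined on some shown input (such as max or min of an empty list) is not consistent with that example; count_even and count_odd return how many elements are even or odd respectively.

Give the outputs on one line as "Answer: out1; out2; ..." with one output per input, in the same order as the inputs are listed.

33; 15; 12

Execution, op by op:
  [-1, 10, -19, -6, -22, 39] -> [-6, -22, 39] -> [-6, 39] -> [39, -6] -> 33
  [-27, 27, 40, 15] -> [15] -> [15] -> [15] -> 15
  [-11, -20, 37, -37, 12, -19] -> [-37, 12, -19] -> [12] -> [12] -> 12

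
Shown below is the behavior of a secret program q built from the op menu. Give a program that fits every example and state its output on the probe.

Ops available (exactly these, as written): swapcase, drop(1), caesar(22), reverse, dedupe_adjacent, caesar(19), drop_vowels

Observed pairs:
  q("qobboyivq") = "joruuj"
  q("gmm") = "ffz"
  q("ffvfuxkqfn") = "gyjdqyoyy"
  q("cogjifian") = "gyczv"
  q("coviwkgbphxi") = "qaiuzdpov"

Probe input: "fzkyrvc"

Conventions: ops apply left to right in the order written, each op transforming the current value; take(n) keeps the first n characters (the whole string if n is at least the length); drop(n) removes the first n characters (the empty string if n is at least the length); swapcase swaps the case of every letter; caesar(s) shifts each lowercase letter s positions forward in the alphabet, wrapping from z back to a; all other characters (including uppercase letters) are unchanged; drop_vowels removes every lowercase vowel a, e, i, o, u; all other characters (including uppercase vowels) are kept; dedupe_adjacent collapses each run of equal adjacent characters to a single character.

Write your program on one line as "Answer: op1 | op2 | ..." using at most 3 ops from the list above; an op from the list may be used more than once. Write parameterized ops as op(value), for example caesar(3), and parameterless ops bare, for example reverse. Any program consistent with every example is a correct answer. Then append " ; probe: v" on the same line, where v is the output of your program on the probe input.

drop_vowels | reverse | caesar(19) ; probe: "vokrdsy"

Check, running the answer program on each example:
  "qobboyivq" -> "qbbyvq" -> "qvybbq" -> "joruuj"
  "gmm" -> "gmm" -> "mmg" -> "ffz"
  "ffvfuxkqfn" -> "ffvfxkqfn" -> "nfqkxfvff" -> "gyjdqyoyy"
  "cogjifian" -> "cgjfn" -> "nfjgc" -> "gyczv"
  "coviwkgbphxi" -> "cvwkgbphx" -> "xhpbgkwvc" -> "qaiuzdpov"
  probe: "fzkyrvc" -> "fzkyrvc" -> "cvrykzf" -> "vokrdsy"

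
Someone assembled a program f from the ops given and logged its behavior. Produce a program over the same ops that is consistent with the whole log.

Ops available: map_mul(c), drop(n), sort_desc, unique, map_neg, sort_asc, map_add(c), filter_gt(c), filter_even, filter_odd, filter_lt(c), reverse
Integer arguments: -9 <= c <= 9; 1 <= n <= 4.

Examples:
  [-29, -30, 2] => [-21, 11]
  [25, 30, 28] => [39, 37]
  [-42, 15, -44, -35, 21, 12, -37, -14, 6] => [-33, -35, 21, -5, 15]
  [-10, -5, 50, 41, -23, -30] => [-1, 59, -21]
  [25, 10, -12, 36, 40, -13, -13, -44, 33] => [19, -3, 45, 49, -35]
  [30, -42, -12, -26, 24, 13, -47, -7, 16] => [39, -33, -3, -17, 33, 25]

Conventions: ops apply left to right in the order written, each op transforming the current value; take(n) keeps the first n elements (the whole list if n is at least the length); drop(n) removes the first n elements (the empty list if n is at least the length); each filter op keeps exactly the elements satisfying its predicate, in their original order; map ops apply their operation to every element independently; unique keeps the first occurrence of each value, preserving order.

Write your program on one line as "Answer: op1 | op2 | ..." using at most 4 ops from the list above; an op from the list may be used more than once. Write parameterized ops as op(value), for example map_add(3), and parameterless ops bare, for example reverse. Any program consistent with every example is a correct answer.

map_neg | filter_even | map_add(-9) | map_neg

Check, running the answer program on each example:
  [-29, -30, 2] -> [29, 30, -2] -> [30, -2] -> [21, -11] -> [-21, 11]
  [25, 30, 28] -> [-25, -30, -28] -> [-30, -28] -> [-39, -37] -> [39, 37]
  [-42, 15, -44, -35, 21, 12, -37, -14, 6] -> [42, -15, 44, 35, -21, -12, 37, 14, -6] -> [42, 44, -12, 14, -6] -> [33, 35, -21, 5, -15] -> [-33, -35, 21, -5, 15]
  [-10, -5, 50, 41, -23, -30] -> [10, 5, -50, -41, 23, 30] -> [10, -50, 30] -> [1, -59, 21] -> [-1, 59, -21]
  [25, 10, -12, 36, 40, -13, -13, -44, 33] -> [-25, -10, 12, -36, -40, 13, 13, 44, -33] -> [-10, 12, -36, -40, 44] -> [-19, 3, -45, -49, 35] -> [19, -3, 45, 49, -35]
  [30, -42, -12, -26, 24, 13, -47, -7, 16] -> [-30, 42, 12, 26, -24, -13, 47, 7, -16] -> [-30, 42, 12, 26, -24, -16] -> [-39, 33, 3, 17, -33, -25] -> [39, -33, -3, -17, 33, 25]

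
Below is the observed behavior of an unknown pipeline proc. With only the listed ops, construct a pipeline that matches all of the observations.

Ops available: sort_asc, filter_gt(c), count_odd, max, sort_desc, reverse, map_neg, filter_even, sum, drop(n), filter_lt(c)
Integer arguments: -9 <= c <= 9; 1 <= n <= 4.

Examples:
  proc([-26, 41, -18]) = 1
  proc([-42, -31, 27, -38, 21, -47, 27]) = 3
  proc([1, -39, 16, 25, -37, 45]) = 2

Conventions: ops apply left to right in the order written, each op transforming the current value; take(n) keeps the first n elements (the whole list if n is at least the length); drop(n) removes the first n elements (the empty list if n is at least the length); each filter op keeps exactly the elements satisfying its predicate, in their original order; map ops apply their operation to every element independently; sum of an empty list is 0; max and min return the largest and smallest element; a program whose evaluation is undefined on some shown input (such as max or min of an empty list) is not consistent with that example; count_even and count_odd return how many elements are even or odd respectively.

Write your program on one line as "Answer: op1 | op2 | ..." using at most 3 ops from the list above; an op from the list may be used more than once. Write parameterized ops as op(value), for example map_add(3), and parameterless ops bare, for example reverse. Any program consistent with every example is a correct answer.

filter_gt(2) | count_odd

Check, running the answer program on each example:
  [-26, 41, -18] -> [41] -> 1
  [-42, -31, 27, -38, 21, -47, 27] -> [27, 21, 27] -> 3
  [1, -39, 16, 25, -37, 45] -> [16, 25, 45] -> 2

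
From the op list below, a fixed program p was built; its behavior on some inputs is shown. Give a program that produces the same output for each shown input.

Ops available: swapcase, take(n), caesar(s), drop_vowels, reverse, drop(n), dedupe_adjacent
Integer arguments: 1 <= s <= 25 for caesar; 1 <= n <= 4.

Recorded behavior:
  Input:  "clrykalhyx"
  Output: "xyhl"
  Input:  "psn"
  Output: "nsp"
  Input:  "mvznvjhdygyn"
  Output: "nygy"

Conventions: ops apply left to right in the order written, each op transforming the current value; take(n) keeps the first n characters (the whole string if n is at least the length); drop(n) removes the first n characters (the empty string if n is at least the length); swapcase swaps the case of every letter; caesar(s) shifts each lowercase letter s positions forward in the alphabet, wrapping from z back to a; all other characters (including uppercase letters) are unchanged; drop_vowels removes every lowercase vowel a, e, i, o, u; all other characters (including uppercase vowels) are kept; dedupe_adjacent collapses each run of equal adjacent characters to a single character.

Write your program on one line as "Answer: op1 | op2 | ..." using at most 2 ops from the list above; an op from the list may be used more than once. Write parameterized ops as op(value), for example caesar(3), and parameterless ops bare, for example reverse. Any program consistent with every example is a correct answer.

reverse | take(4)

Check, running the answer program on each example:
  "clrykalhyx" -> "xyhlakyrlc" -> "xyhl"
  "psn" -> "nsp" -> "nsp"
  "mvznvjhdygyn" -> "nygydhjvnzvm" -> "nygy"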